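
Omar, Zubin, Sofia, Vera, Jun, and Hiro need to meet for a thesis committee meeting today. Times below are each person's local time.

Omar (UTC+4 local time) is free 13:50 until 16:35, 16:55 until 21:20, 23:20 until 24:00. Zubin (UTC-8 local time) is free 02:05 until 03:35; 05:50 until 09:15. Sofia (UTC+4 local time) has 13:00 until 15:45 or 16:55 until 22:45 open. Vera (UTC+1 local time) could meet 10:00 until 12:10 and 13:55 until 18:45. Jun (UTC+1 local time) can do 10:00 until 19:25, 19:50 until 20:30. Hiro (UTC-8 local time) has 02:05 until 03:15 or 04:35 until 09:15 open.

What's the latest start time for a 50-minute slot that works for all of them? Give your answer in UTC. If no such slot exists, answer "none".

16:25

Omar in UTC: 09:50-12:35, 12:55-17:20, 19:20-20:00 (subtract 4h to convert from UTC+4).
Zubin in UTC: 10:05-11:35, 13:50-17:15 (add 8h to convert from UTC-8).
Sofia in UTC: 09:00-11:45, 12:55-18:45 (subtract 4h to convert from UTC+4).
Vera in UTC: 09:00-11:10, 12:55-17:45 (subtract 1h to convert from UTC+1).
Jun in UTC: 09:00-18:25, 18:50-19:30 (subtract 1h to convert from UTC+1).
Hiro in UTC: 10:05-11:15, 12:35-17:15 (add 8h to convert from UTC-8).
Omar ∩ Zubin: 10:05-11:35, 13:50-17:15.
Omar ∩ Zubin ∩ Sofia: 10:05-11:35, 13:50-17:15.
Omar ∩ Zubin ∩ Sofia ∩ Vera: 10:05-11:10, 13:50-17:15.
Omar ∩ Zubin ∩ Sofia ∩ Vera ∩ Jun: 10:05-11:10, 13:50-17:15.
Omar ∩ Zubin ∩ Sofia ∩ Vera ∩ Jun ∩ Hiro: 10:05-11:10, 13:50-17:15.
Those are the intersection windows.
The last common window of at least 50 minutes is 13:50-17:15; a 50-minute meeting can start as late as 16:25 and still end by 17:15.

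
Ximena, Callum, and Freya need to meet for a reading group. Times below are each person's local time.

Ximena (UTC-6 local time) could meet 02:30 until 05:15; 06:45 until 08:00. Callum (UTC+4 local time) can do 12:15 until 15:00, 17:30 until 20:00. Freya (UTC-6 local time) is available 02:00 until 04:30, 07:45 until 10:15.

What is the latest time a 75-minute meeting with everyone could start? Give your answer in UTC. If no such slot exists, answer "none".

09:15

Ximena in UTC: 08:30-11:15, 12:45-14:00 (add 6h to convert from UTC-6).
Callum in UTC: 08:15-11:00, 13:30-16:00 (subtract 4h to convert from UTC+4).
Freya in UTC: 08:00-10:30, 13:45-16:15 (add 6h to convert from UTC-6).
Ximena ∩ Callum: 08:30-11:00, 13:30-14:00.
Ximena ∩ Callum ∩ Freya: 08:30-10:30, 13:45-14:00.
So the common availability across everyone is 08:30-10:30, 13:45-14:00.
The last common window of at least 75 minutes is 08:30-10:30; a 75-minute meeting can start as late as 09:15 and still end by 10:30.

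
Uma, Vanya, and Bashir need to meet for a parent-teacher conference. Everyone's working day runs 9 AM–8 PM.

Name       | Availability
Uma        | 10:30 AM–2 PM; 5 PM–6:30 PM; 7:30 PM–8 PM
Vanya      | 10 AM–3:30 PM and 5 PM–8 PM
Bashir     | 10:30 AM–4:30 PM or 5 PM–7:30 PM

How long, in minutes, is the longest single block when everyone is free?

210

Uma ∩ Vanya: 10:30-14:00, 17:00-18:30, 19:30-20:00.
Uma ∩ Vanya ∩ Bashir: 10:30-14:00, 17:00-18:30.
The longest is 10:30-14:00 at 210 minutes.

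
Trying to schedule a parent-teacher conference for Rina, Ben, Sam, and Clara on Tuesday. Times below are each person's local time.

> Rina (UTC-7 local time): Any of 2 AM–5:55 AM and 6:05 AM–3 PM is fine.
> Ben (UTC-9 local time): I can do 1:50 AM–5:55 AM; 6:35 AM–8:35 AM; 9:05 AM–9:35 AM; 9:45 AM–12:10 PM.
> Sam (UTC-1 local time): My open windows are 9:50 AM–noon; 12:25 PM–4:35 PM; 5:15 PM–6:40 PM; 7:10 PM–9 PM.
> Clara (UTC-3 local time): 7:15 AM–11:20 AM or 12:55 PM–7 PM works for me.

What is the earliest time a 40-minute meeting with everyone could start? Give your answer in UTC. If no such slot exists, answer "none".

Rina in UTC: 09:00-12:55, 13:05-22:00 (add 7h to convert from UTC-7).
Ben in UTC: 10:50-14:55, 15:35-17:35, 18:05-18:35, 18:45-21:10 (add 9h to convert from UTC-9).
Sam in UTC: 10:50-13:00, 13:25-17:35, 18:15-19:40, 20:10-22:00 (add 1h to convert from UTC-1).
Clara in UTC: 10:15-14:20, 15:55-22:00 (add 3h to convert from UTC-3).
Rina ∩ Ben: 10:50-12:55, 13:05-14:55, 15:35-17:35, 18:05-18:35, 18:45-21:10.
Rina ∩ Ben ∩ Sam: 10:50-12:55, 13:25-14:55, 15:35-17:35, 18:15-18:35, 18:45-19:40, 20:10-21:10.
Rina ∩ Ben ∩ Sam ∩ Clara: 10:50-12:55, 13:25-14:20, 15:55-17:35, 18:15-18:35, 18:45-19:40, 20:10-21:10.
Those are the intersection windows.
The first common window of at least 40 minutes is 10:50-12:55, so the earliest start is 10:50.

10:50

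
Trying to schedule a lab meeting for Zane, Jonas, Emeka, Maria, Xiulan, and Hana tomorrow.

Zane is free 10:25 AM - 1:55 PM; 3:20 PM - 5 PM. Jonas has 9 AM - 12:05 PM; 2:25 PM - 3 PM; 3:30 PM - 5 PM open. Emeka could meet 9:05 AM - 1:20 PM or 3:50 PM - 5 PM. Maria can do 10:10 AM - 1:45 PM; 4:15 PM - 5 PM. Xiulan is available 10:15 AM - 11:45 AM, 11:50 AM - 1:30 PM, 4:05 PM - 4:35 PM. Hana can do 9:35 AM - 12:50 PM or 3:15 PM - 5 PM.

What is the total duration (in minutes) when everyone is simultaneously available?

Zane ∩ Jonas: 10:25-12:05, 15:30-17:00.
Zane ∩ Jonas ∩ Emeka: 10:25-12:05, 15:50-17:00.
Zane ∩ Jonas ∩ Emeka ∩ Maria: 10:25-12:05, 16:15-17:00.
Zane ∩ Jonas ∩ Emeka ∩ Maria ∩ Xiulan: 10:25-11:45, 11:50-12:05, 16:15-16:35.
Zane ∩ Jonas ∩ Emeka ∩ Maria ∩ Xiulan ∩ Hana: 10:25-11:45, 11:50-12:05, 16:15-16:35.
Summing the common windows: 80 + 15 + 20 = 115 minutes.

115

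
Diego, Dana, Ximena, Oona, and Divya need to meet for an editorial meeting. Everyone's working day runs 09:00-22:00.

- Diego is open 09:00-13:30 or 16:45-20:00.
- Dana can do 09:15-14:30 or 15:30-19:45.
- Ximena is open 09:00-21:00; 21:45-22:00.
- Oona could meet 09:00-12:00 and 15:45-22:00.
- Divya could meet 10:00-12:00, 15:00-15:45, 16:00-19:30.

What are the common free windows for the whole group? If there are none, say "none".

Diego ∩ Dana: 09:15-13:30, 16:45-19:45.
Diego ∩ Dana ∩ Ximena: 09:15-13:30, 16:45-19:45.
Diego ∩ Dana ∩ Ximena ∩ Oona: 09:15-12:00, 16:45-19:45.
Diego ∩ Dana ∩ Ximena ∩ Oona ∩ Divya: 10:00-12:00, 16:45-19:30.

10:00-12:00, 16:45-19:30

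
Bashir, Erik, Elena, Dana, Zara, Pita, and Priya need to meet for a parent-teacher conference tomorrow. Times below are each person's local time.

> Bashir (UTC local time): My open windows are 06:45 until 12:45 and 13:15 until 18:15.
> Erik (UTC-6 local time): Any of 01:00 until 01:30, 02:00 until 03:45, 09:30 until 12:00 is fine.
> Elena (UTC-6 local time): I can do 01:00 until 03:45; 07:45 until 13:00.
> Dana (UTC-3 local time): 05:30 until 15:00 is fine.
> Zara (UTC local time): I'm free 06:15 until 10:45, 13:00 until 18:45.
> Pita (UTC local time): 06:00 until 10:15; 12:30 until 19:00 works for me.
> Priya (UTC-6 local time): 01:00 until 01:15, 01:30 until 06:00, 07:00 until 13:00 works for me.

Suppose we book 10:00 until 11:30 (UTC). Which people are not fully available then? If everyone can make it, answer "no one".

Elena, Erik, Pita, Zara

Bashir in UTC: 06:45-12:45, 13:15-18:15.
Erik in UTC: 07:00-07:30, 08:00-09:45, 15:30-18:00 (add 6h to convert from UTC-6).
Elena in UTC: 07:00-09:45, 13:45-19:00 (add 6h to convert from UTC-6).
Dana in UTC: 08:30-18:00 (add 3h to convert from UTC-3).
Zara in UTC: 06:15-10:45, 13:00-18:45.
Pita in UTC: 06:00-10:15, 12:30-19:00.
Priya in UTC: 07:00-07:15, 07:30-12:00, 13:00-19:00 (add 6h to convert from UTC-6).
Bashir: free for 10:00-11:30. Erik: not fully free for 10:00-11:30. Elena: not fully free for 10:00-11:30. Dana: free for 10:00-11:30. Zara: not fully free for 10:00-11:30. Pita: not fully free for 10:00-11:30. Priya: free for 10:00-11:30.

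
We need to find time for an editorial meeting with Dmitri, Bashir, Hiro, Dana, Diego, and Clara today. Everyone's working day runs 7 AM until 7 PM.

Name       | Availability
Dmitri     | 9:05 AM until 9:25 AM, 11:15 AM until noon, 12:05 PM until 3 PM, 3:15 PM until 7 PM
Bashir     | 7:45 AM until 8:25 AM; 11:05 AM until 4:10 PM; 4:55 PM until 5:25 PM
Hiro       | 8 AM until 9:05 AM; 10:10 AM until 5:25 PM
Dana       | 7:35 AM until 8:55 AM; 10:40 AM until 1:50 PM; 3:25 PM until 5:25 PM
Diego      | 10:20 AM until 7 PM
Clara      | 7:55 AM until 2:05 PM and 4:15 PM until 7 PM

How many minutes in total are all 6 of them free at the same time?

Dmitri ∩ Bashir: 11:15-12:00, 12:05-15:00, 15:15-16:10, 16:55-17:25.
Dmitri ∩ Bashir ∩ Hiro: 11:15-12:00, 12:05-15:00, 15:15-16:10, 16:55-17:25.
Dmitri ∩ Bashir ∩ Hiro ∩ Dana: 11:15-12:00, 12:05-13:50, 15:25-16:10, 16:55-17:25.
Dmitri ∩ Bashir ∩ Hiro ∩ Dana ∩ Diego: 11:15-12:00, 12:05-13:50, 15:25-16:10, 16:55-17:25.
Dmitri ∩ Bashir ∩ Hiro ∩ Dana ∩ Diego ∩ Clara: 11:15-12:00, 12:05-13:50, 16:55-17:25.
Those are the intersection windows.
Summing the common windows: 45 + 105 + 30 = 180 minutes.

180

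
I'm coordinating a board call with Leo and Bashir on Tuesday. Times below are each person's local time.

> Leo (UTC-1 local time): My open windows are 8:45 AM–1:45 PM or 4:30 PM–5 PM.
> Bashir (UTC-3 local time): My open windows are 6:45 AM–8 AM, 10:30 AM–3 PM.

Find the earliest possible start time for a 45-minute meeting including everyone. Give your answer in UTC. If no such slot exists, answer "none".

09:45

Leo in UTC: 09:45-14:45, 17:30-18:00 (add 1h to convert from UTC-1).
Bashir in UTC: 09:45-11:00, 13:30-18:00 (add 3h to convert from UTC-3).
Leo ∩ Bashir: 09:45-11:00, 13:30-14:45, 17:30-18:00.
Those are the intersection windows.
The first common window of at least 45 minutes is 09:45-11:00, so the earliest start is 09:45.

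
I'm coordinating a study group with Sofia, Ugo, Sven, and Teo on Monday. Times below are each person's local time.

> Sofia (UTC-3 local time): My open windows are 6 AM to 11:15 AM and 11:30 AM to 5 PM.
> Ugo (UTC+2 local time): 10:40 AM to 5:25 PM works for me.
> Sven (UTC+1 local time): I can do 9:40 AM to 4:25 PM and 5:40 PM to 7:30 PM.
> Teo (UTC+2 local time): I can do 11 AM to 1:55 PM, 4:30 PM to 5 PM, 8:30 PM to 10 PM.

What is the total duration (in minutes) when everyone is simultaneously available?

205

Sofia in UTC: 09:00-14:15, 14:30-20:00 (add 3h to convert from UTC-3).
Ugo in UTC: 08:40-15:25 (subtract 2h to convert from UTC+2).
Sven in UTC: 08:40-15:25, 16:40-18:30 (subtract 1h to convert from UTC+1).
Teo in UTC: 09:00-11:55, 14:30-15:00, 18:30-20:00 (subtract 2h to convert from UTC+2).
Sofia ∩ Ugo: 09:00-14:15, 14:30-15:25.
Sofia ∩ Ugo ∩ Sven: 09:00-14:15, 14:30-15:25.
Sofia ∩ Ugo ∩ Sven ∩ Teo: 09:00-11:55, 14:30-15:00.
Summing the common windows: 175 + 30 = 205 minutes.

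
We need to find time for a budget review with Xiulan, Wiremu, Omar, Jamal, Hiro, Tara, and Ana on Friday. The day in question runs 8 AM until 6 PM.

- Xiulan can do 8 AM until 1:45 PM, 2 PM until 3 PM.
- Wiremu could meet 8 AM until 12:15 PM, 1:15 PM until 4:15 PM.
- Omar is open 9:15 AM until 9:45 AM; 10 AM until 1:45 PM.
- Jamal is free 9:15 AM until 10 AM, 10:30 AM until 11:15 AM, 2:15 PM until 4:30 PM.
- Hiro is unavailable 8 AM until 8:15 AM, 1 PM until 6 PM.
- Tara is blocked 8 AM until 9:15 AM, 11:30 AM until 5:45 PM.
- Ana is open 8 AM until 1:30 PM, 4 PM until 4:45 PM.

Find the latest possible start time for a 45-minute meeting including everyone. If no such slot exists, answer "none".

Xiulan free: 08:00-13:45, 14:00-15:00.
Wiremu free: 08:00-12:15, 13:15-16:15.
Omar free: 09:15-09:45, 10:00-13:45.
Jamal free: 09:15-10:00, 10:30-11:15, 14:15-16:30.
Hiro free: 08:15-13:00 (invert busy blocks within the working day).
Tara free: 09:15-11:30, 17:45-18:00 (invert busy blocks within the working day).
Ana free: 08:00-13:30, 16:00-16:45.
Xiulan ∩ Wiremu: 08:00-12:15, 13:15-13:45, 14:00-15:00.
Xiulan ∩ Wiremu ∩ Omar: 09:15-09:45, 10:00-12:15, 13:15-13:45.
Xiulan ∩ Wiremu ∩ Omar ∩ Jamal: 09:15-09:45, 10:30-11:15.
Xiulan ∩ Wiremu ∩ Omar ∩ Jamal ∩ Hiro: 09:15-09:45, 10:30-11:15.
Xiulan ∩ Wiremu ∩ Omar ∩ Jamal ∩ Hiro ∩ Tara: 09:15-09:45, 10:30-11:15.
Xiulan ∩ Wiremu ∩ Omar ∩ Jamal ∩ Hiro ∩ Tara ∩ Ana: 09:15-09:45, 10:30-11:15.
Those are the intersection windows.
The last common window of at least 45 minutes is 10:30-11:15; a 45-minute meeting can start as late as 10:30 and still end by 11:15.

10:30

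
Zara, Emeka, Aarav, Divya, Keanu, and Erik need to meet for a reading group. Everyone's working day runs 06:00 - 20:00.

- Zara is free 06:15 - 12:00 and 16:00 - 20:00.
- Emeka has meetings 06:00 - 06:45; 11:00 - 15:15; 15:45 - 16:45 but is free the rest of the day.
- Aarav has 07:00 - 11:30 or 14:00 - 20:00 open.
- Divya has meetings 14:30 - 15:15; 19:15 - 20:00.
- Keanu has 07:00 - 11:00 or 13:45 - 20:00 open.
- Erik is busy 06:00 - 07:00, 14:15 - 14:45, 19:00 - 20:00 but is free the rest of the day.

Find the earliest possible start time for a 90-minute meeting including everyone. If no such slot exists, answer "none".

07:00

Zara free: 06:15-12:00, 16:00-20:00.
Emeka free: 06:45-11:00, 15:15-15:45, 16:45-20:00 (invert busy blocks within the working day).
Aarav free: 07:00-11:30, 14:00-20:00.
Divya free: 06:00-14:30, 15:15-19:15 (invert busy blocks within the working day).
Keanu free: 07:00-11:00, 13:45-20:00.
Erik free: 07:00-14:15, 14:45-19:00 (invert busy blocks within the working day).
Zara ∩ Emeka: 06:45-11:00, 16:45-20:00.
Zara ∩ Emeka ∩ Aarav: 07:00-11:00, 16:45-20:00.
Zara ∩ Emeka ∩ Aarav ∩ Divya: 07:00-11:00, 16:45-19:15.
Zara ∩ Emeka ∩ Aarav ∩ Divya ∩ Keanu: 07:00-11:00, 16:45-19:15.
Zara ∩ Emeka ∩ Aarav ∩ Divya ∩ Keanu ∩ Erik: 07:00-11:00, 16:45-19:00.
The first common window of at least 90 minutes is 07:00-11:00, so the earliest start is 07:00.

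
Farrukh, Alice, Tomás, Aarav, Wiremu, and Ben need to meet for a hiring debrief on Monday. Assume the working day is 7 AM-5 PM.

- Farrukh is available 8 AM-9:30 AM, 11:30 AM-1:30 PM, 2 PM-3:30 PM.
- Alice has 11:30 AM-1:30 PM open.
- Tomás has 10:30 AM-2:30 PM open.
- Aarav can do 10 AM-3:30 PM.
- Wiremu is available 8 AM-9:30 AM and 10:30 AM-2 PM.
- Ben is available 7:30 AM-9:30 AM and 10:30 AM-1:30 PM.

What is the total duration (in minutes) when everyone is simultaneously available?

120

Farrukh ∩ Alice: 11:30-13:30.
Farrukh ∩ Alice ∩ Tomás: 11:30-13:30.
Farrukh ∩ Alice ∩ Tomás ∩ Aarav: 11:30-13:30.
Farrukh ∩ Alice ∩ Tomás ∩ Aarav ∩ Wiremu: 11:30-13:30.
Farrukh ∩ Alice ∩ Tomás ∩ Aarav ∩ Wiremu ∩ Ben: 11:30-13:30.
That's a single block of 120 minutes.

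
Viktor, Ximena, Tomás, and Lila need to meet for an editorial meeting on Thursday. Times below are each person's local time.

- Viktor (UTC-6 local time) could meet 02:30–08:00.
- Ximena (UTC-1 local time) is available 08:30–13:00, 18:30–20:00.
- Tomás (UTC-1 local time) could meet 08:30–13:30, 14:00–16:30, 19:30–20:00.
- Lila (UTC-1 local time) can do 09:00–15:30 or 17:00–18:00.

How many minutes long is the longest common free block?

240

Viktor in UTC: 08:30-14:00 (add 6h to convert from UTC-6).
Ximena in UTC: 09:30-14:00, 19:30-21:00 (add 1h to convert from UTC-1).
Tomás in UTC: 09:30-14:30, 15:00-17:30, 20:30-21:00 (add 1h to convert from UTC-1).
Lila in UTC: 10:00-16:30, 18:00-19:00 (add 1h to convert from UTC-1).
Viktor ∩ Ximena: 09:30-14:00.
Viktor ∩ Ximena ∩ Tomás: 09:30-14:00.
Viktor ∩ Ximena ∩ Tomás ∩ Lila: 10:00-14:00.
The longest is 10:00-14:00 at 240 minutes.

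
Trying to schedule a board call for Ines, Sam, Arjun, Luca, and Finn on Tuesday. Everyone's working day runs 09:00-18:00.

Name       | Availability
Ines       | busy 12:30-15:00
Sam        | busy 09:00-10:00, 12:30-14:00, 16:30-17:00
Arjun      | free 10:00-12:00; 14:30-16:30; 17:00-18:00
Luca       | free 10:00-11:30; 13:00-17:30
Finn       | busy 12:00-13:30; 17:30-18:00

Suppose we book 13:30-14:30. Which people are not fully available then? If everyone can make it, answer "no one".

Arjun, Ines, Sam

Ines free: 09:00-12:30, 15:00-18:00 (invert busy blocks within the working day).
Sam free: 10:00-12:30, 14:00-16:30, 17:00-18:00 (invert busy blocks within the working day).
Arjun free: 10:00-12:00, 14:30-16:30, 17:00-18:00.
Luca free: 10:00-11:30, 13:00-17:30.
Finn free: 09:00-12:00, 13:30-17:30 (invert busy blocks within the working day).
Ines: not fully free for 13:30-14:30. Sam: not fully free for 13:30-14:30. Arjun: not fully free for 13:30-14:30. Luca: free for 13:30-14:30. Finn: free for 13:30-14:30.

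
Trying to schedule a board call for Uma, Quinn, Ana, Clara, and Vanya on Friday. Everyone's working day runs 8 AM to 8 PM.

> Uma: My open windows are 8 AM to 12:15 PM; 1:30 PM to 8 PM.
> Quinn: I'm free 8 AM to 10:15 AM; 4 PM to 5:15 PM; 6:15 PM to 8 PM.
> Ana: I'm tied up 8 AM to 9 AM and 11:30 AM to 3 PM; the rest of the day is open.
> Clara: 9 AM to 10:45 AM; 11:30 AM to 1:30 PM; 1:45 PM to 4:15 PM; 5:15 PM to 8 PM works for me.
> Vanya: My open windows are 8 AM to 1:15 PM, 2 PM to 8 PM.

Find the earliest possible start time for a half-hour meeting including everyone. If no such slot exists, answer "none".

Uma free: 08:00-12:15, 13:30-20:00.
Quinn free: 08:00-10:15, 16:00-17:15, 18:15-20:00.
Ana free: 09:00-11:30, 15:00-20:00 (invert busy blocks within the working day).
Clara free: 09:00-10:45, 11:30-13:30, 13:45-16:15, 17:15-20:00.
Vanya free: 08:00-13:15, 14:00-20:00.
Uma ∩ Quinn: 08:00-10:15, 16:00-17:15, 18:15-20:00.
Uma ∩ Quinn ∩ Ana: 09:00-10:15, 16:00-17:15, 18:15-20:00.
Uma ∩ Quinn ∩ Ana ∩ Clara: 09:00-10:15, 16:00-16:15, 18:15-20:00.
Uma ∩ Quinn ∩ Ana ∩ Clara ∩ Vanya: 09:00-10:15, 16:00-16:15, 18:15-20:00.
The first common window of at least 30 minutes is 09:00-10:15, so the earliest start is 09:00.

09:00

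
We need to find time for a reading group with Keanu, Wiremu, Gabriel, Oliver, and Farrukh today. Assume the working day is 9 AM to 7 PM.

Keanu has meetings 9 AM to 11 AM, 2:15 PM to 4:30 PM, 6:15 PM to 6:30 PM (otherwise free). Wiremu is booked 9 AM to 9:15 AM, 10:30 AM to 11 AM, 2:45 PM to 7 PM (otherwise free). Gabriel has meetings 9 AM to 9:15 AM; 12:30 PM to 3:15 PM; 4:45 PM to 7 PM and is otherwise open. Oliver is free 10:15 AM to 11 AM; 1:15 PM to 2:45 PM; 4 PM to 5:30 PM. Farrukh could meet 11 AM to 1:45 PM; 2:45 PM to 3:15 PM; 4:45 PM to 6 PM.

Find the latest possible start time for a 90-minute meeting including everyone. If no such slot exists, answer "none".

none

Keanu free: 11:00-14:15, 16:30-18:15, 18:30-19:00 (invert busy blocks within the working day).
Wiremu free: 09:15-10:30, 11:00-14:45 (invert busy blocks within the working day).
Gabriel free: 09:15-12:30, 15:15-16:45 (invert busy blocks within the working day).
Oliver free: 10:15-11:00, 13:15-14:45, 16:00-17:30.
Farrukh free: 11:00-13:45, 14:45-15:15, 16:45-18:00.
Keanu ∩ Wiremu: 11:00-14:15.
Keanu ∩ Wiremu ∩ Gabriel: 11:00-12:30.
Keanu ∩ Wiremu ∩ Gabriel ∩ Oliver: ∅.
Keanu ∩ Wiremu ∩ Gabriel ∩ Oliver ∩ Farrukh: ∅.
There is no time when everyone is free.
No common window is at least 90 minutes long.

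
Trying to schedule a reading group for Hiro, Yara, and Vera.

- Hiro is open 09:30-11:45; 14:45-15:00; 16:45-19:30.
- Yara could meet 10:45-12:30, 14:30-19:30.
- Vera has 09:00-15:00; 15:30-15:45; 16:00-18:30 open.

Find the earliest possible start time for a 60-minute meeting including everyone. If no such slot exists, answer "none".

10:45

Hiro ∩ Yara: 10:45-11:45, 14:45-15:00, 16:45-19:30.
Hiro ∩ Yara ∩ Vera: 10:45-11:45, 14:45-15:00, 16:45-18:30.
So the common availability across everyone is 10:45-11:45, 14:45-15:00, 16:45-18:30.
The first common window of at least 60 minutes is 10:45-11:45, so the earliest start is 10:45.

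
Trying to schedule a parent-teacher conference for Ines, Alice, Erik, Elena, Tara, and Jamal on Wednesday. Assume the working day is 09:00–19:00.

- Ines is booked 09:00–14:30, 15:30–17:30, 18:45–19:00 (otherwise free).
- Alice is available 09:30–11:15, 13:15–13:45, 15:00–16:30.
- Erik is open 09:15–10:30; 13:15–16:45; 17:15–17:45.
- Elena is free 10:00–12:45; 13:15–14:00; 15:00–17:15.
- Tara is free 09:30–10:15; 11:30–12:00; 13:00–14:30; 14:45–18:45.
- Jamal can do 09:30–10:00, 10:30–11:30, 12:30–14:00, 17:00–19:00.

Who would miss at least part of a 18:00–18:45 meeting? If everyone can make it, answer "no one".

Ines free: 14:30-15:30, 17:30-18:45 (invert busy blocks within the working day).
Alice free: 09:30-11:15, 13:15-13:45, 15:00-16:30.
Erik free: 09:15-10:30, 13:15-16:45, 17:15-17:45.
Elena free: 10:00-12:45, 13:15-14:00, 15:00-17:15.
Tara free: 09:30-10:15, 11:30-12:00, 13:00-14:30, 14:45-18:45.
Jamal free: 09:30-10:00, 10:30-11:30, 12:30-14:00, 17:00-19:00.
Ines: free for 18:00-18:45. Alice: not fully free for 18:00-18:45. Erik: not fully free for 18:00-18:45. Elena: not fully free for 18:00-18:45. Tara: free for 18:00-18:45. Jamal: free for 18:00-18:45.

Alice, Elena, Erik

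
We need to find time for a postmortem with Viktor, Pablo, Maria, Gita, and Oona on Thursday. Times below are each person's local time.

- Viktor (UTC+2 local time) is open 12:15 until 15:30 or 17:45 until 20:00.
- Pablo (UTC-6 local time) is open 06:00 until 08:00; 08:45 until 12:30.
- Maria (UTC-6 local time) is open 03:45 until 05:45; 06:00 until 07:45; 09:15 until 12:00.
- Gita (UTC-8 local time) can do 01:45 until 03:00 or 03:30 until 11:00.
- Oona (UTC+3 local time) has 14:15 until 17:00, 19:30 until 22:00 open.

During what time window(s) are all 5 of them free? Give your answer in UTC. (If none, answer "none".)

12:00-13:30, 16:30-18:00

Viktor in UTC: 10:15-13:30, 15:45-18:00 (subtract 2h to convert from UTC+2).
Pablo in UTC: 12:00-14:00, 14:45-18:30 (add 6h to convert from UTC-6).
Maria in UTC: 09:45-11:45, 12:00-13:45, 15:15-18:00 (add 6h to convert from UTC-6).
Gita in UTC: 09:45-11:00, 11:30-19:00 (add 8h to convert from UTC-8).
Oona in UTC: 11:15-14:00, 16:30-19:00 (subtract 3h to convert from UTC+3).
Viktor ∩ Pablo: 12:00-13:30, 15:45-18:00.
Viktor ∩ Pablo ∩ Maria: 12:00-13:30, 15:45-18:00.
Viktor ∩ Pablo ∩ Maria ∩ Gita: 12:00-13:30, 15:45-18:00.
Viktor ∩ Pablo ∩ Maria ∩ Gita ∩ Oona: 12:00-13:30, 16:30-18:00.
Those are the intersection windows.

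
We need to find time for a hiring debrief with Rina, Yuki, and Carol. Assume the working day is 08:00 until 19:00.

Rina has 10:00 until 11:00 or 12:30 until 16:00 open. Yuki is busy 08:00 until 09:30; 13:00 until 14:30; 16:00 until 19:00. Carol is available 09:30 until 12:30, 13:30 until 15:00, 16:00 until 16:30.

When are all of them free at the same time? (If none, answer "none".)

Rina free: 10:00-11:00, 12:30-16:00.
Yuki free: 09:30-13:00, 14:30-16:00 (invert busy blocks within the working day).
Carol free: 09:30-12:30, 13:30-15:00, 16:00-16:30.
Rina ∩ Yuki: 10:00-11:00, 12:30-13:00, 14:30-16:00.
Rina ∩ Yuki ∩ Carol: 10:00-11:00, 14:30-15:00.
Those are the intersection windows.

10:00-11:00, 14:30-15:00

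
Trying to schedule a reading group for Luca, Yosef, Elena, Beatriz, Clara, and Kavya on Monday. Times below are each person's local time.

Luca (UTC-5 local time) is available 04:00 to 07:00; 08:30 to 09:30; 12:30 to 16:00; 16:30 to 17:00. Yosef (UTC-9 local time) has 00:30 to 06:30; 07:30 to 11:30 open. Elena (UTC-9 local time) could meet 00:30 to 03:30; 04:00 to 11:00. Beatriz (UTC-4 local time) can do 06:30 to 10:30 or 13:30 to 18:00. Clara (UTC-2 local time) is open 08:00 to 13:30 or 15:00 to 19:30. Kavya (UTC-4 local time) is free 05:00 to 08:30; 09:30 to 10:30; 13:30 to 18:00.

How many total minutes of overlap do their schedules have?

300

Luca in UTC: 09:00-12:00, 13:30-14:30, 17:30-21:00, 21:30-22:00 (add 5h to convert from UTC-5).
Yosef in UTC: 09:30-15:30, 16:30-20:30 (add 9h to convert from UTC-9).
Elena in UTC: 09:30-12:30, 13:00-20:00 (add 9h to convert from UTC-9).
Beatriz in UTC: 10:30-14:30, 17:30-22:00 (add 4h to convert from UTC-4).
Clara in UTC: 10:00-15:30, 17:00-21:30 (add 2h to convert from UTC-2).
Kavya in UTC: 09:00-12:30, 13:30-14:30, 17:30-22:00 (add 4h to convert from UTC-4).
Luca ∩ Yosef: 09:30-12:00, 13:30-14:30, 17:30-20:30.
Luca ∩ Yosef ∩ Elena: 09:30-12:00, 13:30-14:30, 17:30-20:00.
Luca ∩ Yosef ∩ Elena ∩ Beatriz: 10:30-12:00, 13:30-14:30, 17:30-20:00.
Luca ∩ Yosef ∩ Elena ∩ Beatriz ∩ Clara: 10:30-12:00, 13:30-14:30, 17:30-20:00.
Luca ∩ Yosef ∩ Elena ∩ Beatriz ∩ Clara ∩ Kavya: 10:30-12:00, 13:30-14:30, 17:30-20:00.
Summing the common windows: 90 + 60 + 150 = 300 minutes.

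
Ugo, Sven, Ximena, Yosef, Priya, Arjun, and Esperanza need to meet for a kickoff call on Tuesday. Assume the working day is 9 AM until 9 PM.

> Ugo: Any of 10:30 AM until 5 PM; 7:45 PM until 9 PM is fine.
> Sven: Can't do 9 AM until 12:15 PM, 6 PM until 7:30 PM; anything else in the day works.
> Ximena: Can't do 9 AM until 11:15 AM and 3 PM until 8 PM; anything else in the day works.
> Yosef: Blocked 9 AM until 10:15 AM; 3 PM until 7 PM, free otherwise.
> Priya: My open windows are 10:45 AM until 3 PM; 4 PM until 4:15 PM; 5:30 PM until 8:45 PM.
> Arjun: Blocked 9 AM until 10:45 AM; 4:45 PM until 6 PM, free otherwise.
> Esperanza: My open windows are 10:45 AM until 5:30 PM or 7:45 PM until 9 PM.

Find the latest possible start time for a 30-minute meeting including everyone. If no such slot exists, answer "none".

20:15

Ugo free: 10:30-17:00, 19:45-21:00.
Sven free: 12:15-18:00, 19:30-21:00 (invert busy blocks within the working day).
Ximena free: 11:15-15:00, 20:00-21:00 (invert busy blocks within the working day).
Yosef free: 10:15-15:00, 19:00-21:00 (invert busy blocks within the working day).
Priya free: 10:45-15:00, 16:00-16:15, 17:30-20:45.
Arjun free: 10:45-16:45, 18:00-21:00 (invert busy blocks within the working day).
Esperanza free: 10:45-17:30, 19:45-21:00.
Ugo ∩ Sven: 12:15-17:00, 19:45-21:00.
Ugo ∩ Sven ∩ Ximena: 12:15-15:00, 20:00-21:00.
Ugo ∩ Sven ∩ Ximena ∩ Yosef: 12:15-15:00, 20:00-21:00.
Ugo ∩ Sven ∩ Ximena ∩ Yosef ∩ Priya: 12:15-15:00, 20:00-20:45.
Ugo ∩ Sven ∩ Ximena ∩ Yosef ∩ Priya ∩ Arjun: 12:15-15:00, 20:00-20:45.
Ugo ∩ Sven ∩ Ximena ∩ Yosef ∩ Priya ∩ Arjun ∩ Esperanza: 12:15-15:00, 20:00-20:45.
So the common availability across everyone is 12:15-15:00, 20:00-20:45.
The last common window of at least 30 minutes is 20:00-20:45; a 30-minute meeting can start as late as 20:15 and still end by 20:45.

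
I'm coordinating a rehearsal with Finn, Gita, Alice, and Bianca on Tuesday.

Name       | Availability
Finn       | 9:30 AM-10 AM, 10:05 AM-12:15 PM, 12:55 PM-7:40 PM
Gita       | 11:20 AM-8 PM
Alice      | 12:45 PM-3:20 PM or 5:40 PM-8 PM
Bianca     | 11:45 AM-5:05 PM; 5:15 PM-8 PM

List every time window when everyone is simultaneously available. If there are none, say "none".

Finn ∩ Gita: 11:20-12:15, 12:55-19:40.
Finn ∩ Gita ∩ Alice: 12:55-15:20, 17:40-19:40.
Finn ∩ Gita ∩ Alice ∩ Bianca: 12:55-15:20, 17:40-19:40.

12:55-15:20, 17:40-19:40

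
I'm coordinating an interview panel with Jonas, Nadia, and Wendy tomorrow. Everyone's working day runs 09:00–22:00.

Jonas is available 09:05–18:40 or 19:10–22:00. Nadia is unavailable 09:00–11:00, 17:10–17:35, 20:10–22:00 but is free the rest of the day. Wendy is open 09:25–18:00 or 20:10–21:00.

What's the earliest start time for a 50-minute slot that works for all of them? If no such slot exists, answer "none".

Jonas free: 09:05-18:40, 19:10-22:00.
Nadia free: 11:00-17:10, 17:35-20:10 (invert busy blocks within the working day).
Wendy free: 09:25-18:00, 20:10-21:00.
Jonas ∩ Nadia: 11:00-17:10, 17:35-18:40, 19:10-20:10.
Jonas ∩ Nadia ∩ Wendy: 11:00-17:10, 17:35-18:00.
So the common availability across everyone is 11:00-17:10, 17:35-18:00.
The first common window of at least 50 minutes is 11:00-17:10, so the earliest start is 11:00.

11:00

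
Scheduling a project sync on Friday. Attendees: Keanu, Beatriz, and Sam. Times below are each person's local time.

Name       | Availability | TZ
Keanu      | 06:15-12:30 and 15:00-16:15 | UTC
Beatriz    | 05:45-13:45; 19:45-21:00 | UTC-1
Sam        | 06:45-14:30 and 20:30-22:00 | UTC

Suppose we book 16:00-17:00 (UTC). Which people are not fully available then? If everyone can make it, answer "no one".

Keanu in UTC: 06:15-12:30, 15:00-16:15.
Beatriz in UTC: 06:45-14:45, 20:45-22:00 (add 1h to convert from UTC-1).
Sam in UTC: 06:45-14:30, 20:30-22:00.
Keanu: not fully free for 16:00-17:00. Beatriz: not fully free for 16:00-17:00. Sam: not fully free for 16:00-17:00.

Beatriz, Keanu, Sam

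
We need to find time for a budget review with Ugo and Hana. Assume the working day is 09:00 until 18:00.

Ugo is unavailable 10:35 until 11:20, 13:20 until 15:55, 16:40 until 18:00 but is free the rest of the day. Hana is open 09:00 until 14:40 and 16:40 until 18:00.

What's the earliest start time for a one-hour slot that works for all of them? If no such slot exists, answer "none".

Ugo free: 09:00-10:35, 11:20-13:20, 15:55-16:40 (invert busy blocks within the working day).
Hana free: 09:00-14:40, 16:40-18:00.
Ugo ∩ Hana: 09:00-10:35, 11:20-13:20.
Those are the intersection windows.
The first common window of at least 60 minutes is 09:00-10:35, so the earliest start is 09:00.

09:00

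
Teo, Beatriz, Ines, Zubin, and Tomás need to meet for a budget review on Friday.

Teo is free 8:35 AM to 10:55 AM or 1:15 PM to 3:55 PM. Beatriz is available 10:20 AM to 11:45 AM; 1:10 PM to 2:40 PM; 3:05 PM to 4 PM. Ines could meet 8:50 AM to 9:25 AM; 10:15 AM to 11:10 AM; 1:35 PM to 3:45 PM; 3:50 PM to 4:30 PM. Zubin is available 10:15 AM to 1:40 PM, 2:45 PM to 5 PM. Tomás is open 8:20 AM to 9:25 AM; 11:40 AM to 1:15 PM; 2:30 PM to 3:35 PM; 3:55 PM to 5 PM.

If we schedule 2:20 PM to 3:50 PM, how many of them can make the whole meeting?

Teo can make the full 14:20-15:50 slot — that's 1.

1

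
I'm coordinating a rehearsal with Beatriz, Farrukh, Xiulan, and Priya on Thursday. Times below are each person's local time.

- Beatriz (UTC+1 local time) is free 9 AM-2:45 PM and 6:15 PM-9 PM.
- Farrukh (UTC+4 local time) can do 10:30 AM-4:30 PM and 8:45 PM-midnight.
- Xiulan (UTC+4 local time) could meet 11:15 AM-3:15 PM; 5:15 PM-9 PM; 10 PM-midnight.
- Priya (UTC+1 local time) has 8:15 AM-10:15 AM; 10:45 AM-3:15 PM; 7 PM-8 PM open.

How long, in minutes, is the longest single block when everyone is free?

Beatriz in UTC: 08:00-13:45, 17:15-20:00 (subtract 1h to convert from UTC+1).
Farrukh in UTC: 06:30-12:30, 16:45-20:00 (subtract 4h to convert from UTC+4).
Xiulan in UTC: 07:15-11:15, 13:15-17:00, 18:00-20:00 (subtract 4h to convert from UTC+4).
Priya in UTC: 07:15-09:15, 09:45-14:15, 18:00-19:00 (subtract 1h to convert from UTC+1).
Beatriz ∩ Farrukh: 08:00-12:30, 17:15-20:00.
Beatriz ∩ Farrukh ∩ Xiulan: 08:00-11:15, 18:00-20:00.
Beatriz ∩ Farrukh ∩ Xiulan ∩ Priya: 08:00-09:15, 09:45-11:15, 18:00-19:00.
The longest is 09:45-11:15 at 90 minutes.

90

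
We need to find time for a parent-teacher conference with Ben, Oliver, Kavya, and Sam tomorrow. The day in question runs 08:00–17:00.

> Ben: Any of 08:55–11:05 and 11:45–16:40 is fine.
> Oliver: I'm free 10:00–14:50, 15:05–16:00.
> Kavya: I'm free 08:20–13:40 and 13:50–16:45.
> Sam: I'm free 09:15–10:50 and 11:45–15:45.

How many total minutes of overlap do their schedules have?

265

Ben ∩ Oliver: 10:00-11:05, 11:45-14:50, 15:05-16:00.
Ben ∩ Oliver ∩ Kavya: 10:00-11:05, 11:45-13:40, 13:50-14:50, 15:05-16:00.
Ben ∩ Oliver ∩ Kavya ∩ Sam: 10:00-10:50, 11:45-13:40, 13:50-14:50, 15:05-15:45.
Summing the common windows: 50 + 115 + 60 + 40 = 265 minutes.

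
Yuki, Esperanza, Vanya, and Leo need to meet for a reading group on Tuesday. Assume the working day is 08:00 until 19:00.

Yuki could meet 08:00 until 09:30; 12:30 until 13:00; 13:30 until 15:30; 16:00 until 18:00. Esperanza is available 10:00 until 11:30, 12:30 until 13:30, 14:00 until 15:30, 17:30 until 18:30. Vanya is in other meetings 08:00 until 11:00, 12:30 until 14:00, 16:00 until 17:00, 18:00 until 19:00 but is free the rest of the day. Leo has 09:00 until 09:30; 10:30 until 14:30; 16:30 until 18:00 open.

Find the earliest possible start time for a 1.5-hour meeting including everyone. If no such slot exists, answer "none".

none

Yuki free: 08:00-09:30, 12:30-13:00, 13:30-15:30, 16:00-18:00.
Esperanza free: 10:00-11:30, 12:30-13:30, 14:00-15:30, 17:30-18:30.
Vanya free: 11:00-12:30, 14:00-16:00, 17:00-18:00 (invert busy blocks within the working day).
Leo free: 09:00-09:30, 10:30-14:30, 16:30-18:00.
Yuki ∩ Esperanza: 12:30-13:00, 14:00-15:30, 17:30-18:00.
Yuki ∩ Esperanza ∩ Vanya: 14:00-15:30, 17:30-18:00.
Yuki ∩ Esperanza ∩ Vanya ∩ Leo: 14:00-14:30, 17:30-18:00.
Those are the intersection windows.
No common window is at least 90 minutes long.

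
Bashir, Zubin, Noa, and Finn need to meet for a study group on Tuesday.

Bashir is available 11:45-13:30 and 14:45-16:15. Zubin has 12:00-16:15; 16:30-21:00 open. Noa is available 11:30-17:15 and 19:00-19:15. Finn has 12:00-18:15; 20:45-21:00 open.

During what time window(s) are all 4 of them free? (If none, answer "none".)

Bashir ∩ Zubin: 12:00-13:30, 14:45-16:15.
Bashir ∩ Zubin ∩ Noa: 12:00-13:30, 14:45-16:15.
Bashir ∩ Zubin ∩ Noa ∩ Finn: 12:00-13:30, 14:45-16:15.
Those are the intersection windows.

12:00-13:30, 14:45-16:15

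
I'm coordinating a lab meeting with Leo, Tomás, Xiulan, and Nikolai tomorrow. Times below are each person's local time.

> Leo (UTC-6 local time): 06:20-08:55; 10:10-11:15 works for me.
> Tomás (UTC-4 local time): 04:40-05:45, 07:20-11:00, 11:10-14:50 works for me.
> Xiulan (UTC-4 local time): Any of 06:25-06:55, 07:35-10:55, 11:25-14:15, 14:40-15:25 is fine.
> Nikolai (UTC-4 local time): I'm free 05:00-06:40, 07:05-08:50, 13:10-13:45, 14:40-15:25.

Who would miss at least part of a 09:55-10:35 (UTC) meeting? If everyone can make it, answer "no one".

Leo, Tomás, Xiulan

Leo in UTC: 12:20-14:55, 16:10-17:15 (add 6h to convert from UTC-6).
Tomás in UTC: 08:40-09:45, 11:20-15:00, 15:10-18:50 (add 4h to convert from UTC-4).
Xiulan in UTC: 10:25-10:55, 11:35-14:55, 15:25-18:15, 18:40-19:25 (add 4h to convert from UTC-4).
Nikolai in UTC: 09:00-10:40, 11:05-12:50, 17:10-17:45, 18:40-19:25 (add 4h to convert from UTC-4).
Leo: not fully free for 09:55-10:35. Tomás: not fully free for 09:55-10:35. Xiulan: not fully free for 09:55-10:35. Nikolai: free for 09:55-10:35.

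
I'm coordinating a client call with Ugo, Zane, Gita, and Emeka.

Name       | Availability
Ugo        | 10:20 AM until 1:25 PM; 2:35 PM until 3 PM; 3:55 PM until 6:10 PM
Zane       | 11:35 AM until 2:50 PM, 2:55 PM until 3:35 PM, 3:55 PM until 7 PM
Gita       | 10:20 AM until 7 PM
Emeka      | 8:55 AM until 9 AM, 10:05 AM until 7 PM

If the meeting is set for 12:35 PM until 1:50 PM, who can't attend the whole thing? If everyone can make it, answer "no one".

Ugo

Ugo: not fully free for 12:35-13:50. Zane: free for 12:35-13:50. Gita: free for 12:35-13:50. Emeka: free for 12:35-13:50.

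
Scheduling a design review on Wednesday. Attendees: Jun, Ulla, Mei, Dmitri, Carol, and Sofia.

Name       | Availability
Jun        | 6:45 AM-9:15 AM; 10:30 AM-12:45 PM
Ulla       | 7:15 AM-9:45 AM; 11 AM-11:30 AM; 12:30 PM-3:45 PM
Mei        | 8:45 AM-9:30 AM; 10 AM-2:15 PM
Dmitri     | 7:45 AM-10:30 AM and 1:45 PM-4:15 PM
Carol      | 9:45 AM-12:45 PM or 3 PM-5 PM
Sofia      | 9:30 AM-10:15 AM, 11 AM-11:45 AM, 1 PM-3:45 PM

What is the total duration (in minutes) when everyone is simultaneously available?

0

Jun ∩ Ulla: 07:15-09:15, 11:00-11:30, 12:30-12:45.
Jun ∩ Ulla ∩ Mei: 08:45-09:15, 11:00-11:30, 12:30-12:45.
Jun ∩ Ulla ∩ Mei ∩ Dmitri: 08:45-09:15.
Jun ∩ Ulla ∩ Mei ∩ Dmitri ∩ Carol: ∅.
Jun ∩ Ulla ∩ Mei ∩ Dmitri ∩ Carol ∩ Sofia: ∅.
There is no time when everyone is free.
There is no common window, so the total is 0 minutes.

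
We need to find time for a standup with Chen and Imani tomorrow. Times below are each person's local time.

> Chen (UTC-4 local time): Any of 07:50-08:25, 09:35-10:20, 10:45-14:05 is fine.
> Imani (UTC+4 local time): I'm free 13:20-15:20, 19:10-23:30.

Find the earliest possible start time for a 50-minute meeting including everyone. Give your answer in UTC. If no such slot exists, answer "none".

Chen in UTC: 11:50-12:25, 13:35-14:20, 14:45-18:05 (add 4h to convert from UTC-4).
Imani in UTC: 09:20-11:20, 15:10-19:30 (subtract 4h to convert from UTC+4).
Chen ∩ Imani: 15:10-18:05.
Those are the intersection windows.
The first common window of at least 50 minutes is 15:10-18:05, so the earliest start is 15:10.

15:10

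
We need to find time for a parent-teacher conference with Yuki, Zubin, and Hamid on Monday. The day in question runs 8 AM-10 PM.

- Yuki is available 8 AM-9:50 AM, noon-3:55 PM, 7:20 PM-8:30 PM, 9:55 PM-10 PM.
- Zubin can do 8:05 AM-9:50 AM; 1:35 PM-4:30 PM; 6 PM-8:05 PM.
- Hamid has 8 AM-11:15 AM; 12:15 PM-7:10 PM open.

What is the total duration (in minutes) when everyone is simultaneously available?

Yuki ∩ Zubin: 08:05-09:50, 13:35-15:55, 19:20-20:05.
Yuki ∩ Zubin ∩ Hamid: 08:05-09:50, 13:35-15:55.
Summing the common windows: 105 + 140 = 245 minutes.

245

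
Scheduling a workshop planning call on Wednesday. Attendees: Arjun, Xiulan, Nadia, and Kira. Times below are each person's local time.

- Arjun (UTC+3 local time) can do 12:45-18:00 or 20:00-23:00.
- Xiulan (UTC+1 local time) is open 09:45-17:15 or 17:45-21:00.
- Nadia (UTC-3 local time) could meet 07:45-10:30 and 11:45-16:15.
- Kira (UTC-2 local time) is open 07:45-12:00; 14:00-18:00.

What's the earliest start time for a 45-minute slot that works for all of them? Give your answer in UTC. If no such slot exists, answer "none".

10:45

Arjun in UTC: 09:45-15:00, 17:00-20:00 (subtract 3h to convert from UTC+3).
Xiulan in UTC: 08:45-16:15, 16:45-20:00 (subtract 1h to convert from UTC+1).
Nadia in UTC: 10:45-13:30, 14:45-19:15 (add 3h to convert from UTC-3).
Kira in UTC: 09:45-14:00, 16:00-20:00 (add 2h to convert from UTC-2).
Arjun ∩ Xiulan: 09:45-15:00, 17:00-20:00.
Arjun ∩ Xiulan ∩ Nadia: 10:45-13:30, 14:45-15:00, 17:00-19:15.
Arjun ∩ Xiulan ∩ Nadia ∩ Kira: 10:45-13:30, 17:00-19:15.
So the common availability across everyone is 10:45-13:30, 17:00-19:15.
The first common window of at least 45 minutes is 10:45-13:30, so the earliest start is 10:45.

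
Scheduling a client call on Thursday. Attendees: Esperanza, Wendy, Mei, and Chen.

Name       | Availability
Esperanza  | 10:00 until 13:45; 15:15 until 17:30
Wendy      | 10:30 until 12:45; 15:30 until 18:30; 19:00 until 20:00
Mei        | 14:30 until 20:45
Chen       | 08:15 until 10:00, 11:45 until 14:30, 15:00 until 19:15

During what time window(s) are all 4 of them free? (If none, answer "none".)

15:30-17:30

Esperanza ∩ Wendy: 10:30-12:45, 15:30-17:30.
Esperanza ∩ Wendy ∩ Mei: 15:30-17:30.
Esperanza ∩ Wendy ∩ Mei ∩ Chen: 15:30-17:30.
Those are the intersection windows.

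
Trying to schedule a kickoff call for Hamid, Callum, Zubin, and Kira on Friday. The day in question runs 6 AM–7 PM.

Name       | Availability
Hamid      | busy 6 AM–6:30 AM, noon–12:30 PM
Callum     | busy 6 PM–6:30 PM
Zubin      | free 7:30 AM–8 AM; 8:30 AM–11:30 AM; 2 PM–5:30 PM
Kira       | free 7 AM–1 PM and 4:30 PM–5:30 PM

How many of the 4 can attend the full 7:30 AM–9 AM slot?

Hamid free: 06:30-12:00, 12:30-19:00 (invert busy blocks within the working day).
Callum free: 06:00-18:00, 18:30-19:00 (invert busy blocks within the working day).
Zubin free: 07:30-08:00, 08:30-11:30, 14:00-17:30.
Kira free: 07:00-13:00, 16:30-17:30.
Hamid, Callum, and Kira can make the full 07:30-09:00 slot — that's 3.

3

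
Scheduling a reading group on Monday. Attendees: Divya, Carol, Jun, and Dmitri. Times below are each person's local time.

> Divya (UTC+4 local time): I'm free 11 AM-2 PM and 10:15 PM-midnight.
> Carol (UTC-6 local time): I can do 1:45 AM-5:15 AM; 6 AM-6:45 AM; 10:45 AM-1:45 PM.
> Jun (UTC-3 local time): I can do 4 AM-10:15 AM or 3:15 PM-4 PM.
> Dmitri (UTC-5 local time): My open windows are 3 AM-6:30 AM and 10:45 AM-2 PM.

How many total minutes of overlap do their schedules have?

Divya in UTC: 07:00-10:00, 18:15-20:00 (subtract 4h to convert from UTC+4).
Carol in UTC: 07:45-11:15, 12:00-12:45, 16:45-19:45 (add 6h to convert from UTC-6).
Jun in UTC: 07:00-13:15, 18:15-19:00 (add 3h to convert from UTC-3).
Dmitri in UTC: 08:00-11:30, 15:45-19:00 (add 5h to convert from UTC-5).
Divya ∩ Carol: 07:45-10:00, 18:15-19:45.
Divya ∩ Carol ∩ Jun: 07:45-10:00, 18:15-19:00.
Divya ∩ Carol ∩ Jun ∩ Dmitri: 08:00-10:00, 18:15-19:00.
Summing the common windows: 120 + 45 = 165 minutes.

165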